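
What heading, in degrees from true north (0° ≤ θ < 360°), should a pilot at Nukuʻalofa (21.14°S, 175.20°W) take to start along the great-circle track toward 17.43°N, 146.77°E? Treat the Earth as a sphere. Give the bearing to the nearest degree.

313°

Δλ = 146.77 − -175.20 = 321.97°; wrapped into (−180°, 180°]: -38.03°.
θ = atan2( sin Δλ · cos φ₂ , cos φ₁ · sin φ₂ − sin φ₁ · cos φ₂ · cos Δλ )
  = atan2(-0.58779, 0.55042) = -46.880° → normalised to [0°, 360°): 313.120°.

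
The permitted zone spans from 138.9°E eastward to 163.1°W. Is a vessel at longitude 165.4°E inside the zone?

Yes

Band width going east from +138.9° to -163.1°: ((-163.1 − 138.9) mod 360) = 58.0°.
Offset of +165.4° east of the west edge: ((165.4 − 138.9) mod 360) = 26.5°.
26.5° ≤ 58.0° ⇒ inside.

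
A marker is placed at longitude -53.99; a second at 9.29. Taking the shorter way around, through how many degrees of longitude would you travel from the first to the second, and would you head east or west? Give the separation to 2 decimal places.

63.28° east

Raw difference: 9.29 − -53.99 = 63.28°.
Normalise into (−180°, 180°]: 63.28° stays 63.28°.
Positive ⇒ the second point lies to the east; separation 63.28°.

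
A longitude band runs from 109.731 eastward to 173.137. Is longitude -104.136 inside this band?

No

Band width going east from +109.731° to +173.137°: ((173.137 − 109.731) mod 360) = 63.406°.
Offset of -104.136° east of the west edge: ((-104.136 − 109.731) mod 360) = 146.133°.
146.133° > 63.406° ⇒ outside.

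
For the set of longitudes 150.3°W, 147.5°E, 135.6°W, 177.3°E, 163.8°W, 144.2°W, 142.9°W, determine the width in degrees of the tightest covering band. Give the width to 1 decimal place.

Sort the longitudes: -163.8°, -150.3°, -144.2°, -142.9°, -135.6°, +147.5°, +177.3°.
Eastward gaps between consecutive values (wrapping around): 13.5°, 6.1°, 1.3°, 7.3°, 283.1°, 29.8°, 18.9°.
Largest gap = 283.1° ⇒ minimal covering band is its complement: 360° − 283.1° = 76.9°.
Band runs from +147.5° eastward to -135.6°, crossing the antimeridian.

76.9°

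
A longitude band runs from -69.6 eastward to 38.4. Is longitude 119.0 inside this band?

Band width going east from -69.6° to +38.4°: ((38.4 − -69.6) mod 360) = 108.0°.
Offset of +119.0° east of the west edge: ((119.0 − -69.6) mod 360) = 188.6°.
188.6° > 108.0° ⇒ outside.

No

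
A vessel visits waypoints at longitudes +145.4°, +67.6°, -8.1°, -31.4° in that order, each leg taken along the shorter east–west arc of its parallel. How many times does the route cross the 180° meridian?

0

Leg 1: +145.4° → +67.6°, shortest Δλ = -77.8° (west) — does not cross 180°.
Leg 2: +67.6° → -8.1°, shortest Δλ = -75.7° (west) — does not cross 180°.
Leg 3: -8.1° → -31.4°, shortest Δλ = -23.3° (west) — does not cross 180°.
Total crossings: 0.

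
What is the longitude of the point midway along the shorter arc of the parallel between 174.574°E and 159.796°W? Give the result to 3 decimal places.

172.611°W

Signed shortest Δλ from +174.574° to -159.796° is +25.630°.
Midpoint longitude = +174.574° + (+25.630°)/2 = +174.574° + 12.815° = +187.389°.
Normalise into (−180°, 180°]: -172.611°.
(The naïve average (+174.574 + -159.796)/2 = 7.389° is on the wrong side of the globe.)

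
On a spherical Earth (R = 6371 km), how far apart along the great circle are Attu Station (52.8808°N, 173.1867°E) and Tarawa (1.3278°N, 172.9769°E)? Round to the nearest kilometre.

5732 km

Δλ = 172.9769 − 173.1867 = -0.2098°.
Δφ = 1.3278 − 52.8808 = -51.5530°.
a = sin²(Δφ/2) + cos φ₁ · cos φ₂ · sin²(Δλ/2) = 0.189107.
c = 2·atan2(√a, √(1−a)) = 0.89977 rad → d = 6371·c ≈ 5732.46 km.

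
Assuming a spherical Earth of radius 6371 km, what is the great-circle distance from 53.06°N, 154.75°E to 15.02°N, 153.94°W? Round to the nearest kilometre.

Δλ = -153.94 − 154.75 = -308.69°; wrapped into (−180°, 180°]: 51.31°.
Δφ = 15.02 − 53.06 = -38.04°.
a = sin²(Δφ/2) + cos φ₁ · cos φ₂ · sin²(Δλ/2) = 0.215012.
c = 2·atan2(√a, √(1−a)) = 0.96432 rad → d = 6371·c ≈ 6143.69 km.

6144 km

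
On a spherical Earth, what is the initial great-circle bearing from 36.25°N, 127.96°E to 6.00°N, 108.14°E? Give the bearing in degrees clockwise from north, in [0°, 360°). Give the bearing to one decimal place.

Δλ = 108.14 − 127.96 = -19.82°.
θ = atan2( sin Δλ · cos φ₂ , cos φ₁ · sin φ₂ − sin φ₁ · cos φ₂ · cos Δλ )
  = atan2(-0.33721, -0.46894) = -144.280° → normalised to [0°, 360°): 215.720°.

215.7°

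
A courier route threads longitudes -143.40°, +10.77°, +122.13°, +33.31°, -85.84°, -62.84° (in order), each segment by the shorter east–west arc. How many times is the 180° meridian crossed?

Leg 1: -143.40° → +10.77°, shortest Δλ = 154.17° (east) — does not cross 180°.
Leg 2: +10.77° → +122.13°, shortest Δλ = 111.36° (east) — does not cross 180°.
Leg 3: +122.13° → +33.31°, shortest Δλ = -88.82° (west) — does not cross 180°.
Leg 4: +33.31° → -85.84°, shortest Δλ = -119.15° (west) — does not cross 180°.
Leg 5: -85.84° → -62.84°, shortest Δλ = 23.0° (east) — does not cross 180°.
Total crossings: 0.

0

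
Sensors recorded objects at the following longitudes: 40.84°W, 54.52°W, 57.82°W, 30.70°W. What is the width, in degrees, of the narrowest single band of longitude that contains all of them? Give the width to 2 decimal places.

27.12°

Sort the longitudes: -57.82°, -54.52°, -40.84°, -30.70°.
Eastward gaps between consecutive values (wrapping around): 3.30°, 13.68°, 10.14°, 332.88°.
Largest gap = 332.88° ⇒ minimal covering band is its complement: 360° − 332.88° = 27.12°.
Band runs from -57.82° eastward to -30.70°.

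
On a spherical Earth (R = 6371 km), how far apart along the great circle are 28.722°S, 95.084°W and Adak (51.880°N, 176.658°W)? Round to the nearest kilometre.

Δλ = -176.658 − -95.084 = -81.574°.
Δφ = 51.880 − -28.722 = 80.602°.
a = sin²(Δφ/2) + cos φ₁ · cos φ₂ · sin²(Δλ/2) = 0.649370.
c = 2·atan2(√a, √(1−a)) = 1.87417 rad → d = 6371·c ≈ 11940.33 km.

11940 km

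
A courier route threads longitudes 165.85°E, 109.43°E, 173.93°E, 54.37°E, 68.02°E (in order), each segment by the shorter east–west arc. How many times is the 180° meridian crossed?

0

Leg 1: +165.85° → +109.43°, shortest Δλ = -56.42° (west) — does not cross 180°.
Leg 2: +109.43° → +173.93°, shortest Δλ = 64.5° (east) — does not cross 180°.
Leg 3: +173.93° → +54.37°, shortest Δλ = -119.56° (west) — does not cross 180°.
Leg 4: +54.37° → +68.02°, shortest Δλ = 13.65° (east) — does not cross 180°.
Total crossings: 0.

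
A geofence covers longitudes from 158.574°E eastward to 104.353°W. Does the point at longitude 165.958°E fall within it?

Band width going east from +158.574° to -104.353°: ((-104.353 − 158.574) mod 360) = 97.073°.
Offset of +165.958° east of the west edge: ((165.958 − 158.574) mod 360) = 7.384°.
7.384° ≤ 97.073° ⇒ inside.

Yes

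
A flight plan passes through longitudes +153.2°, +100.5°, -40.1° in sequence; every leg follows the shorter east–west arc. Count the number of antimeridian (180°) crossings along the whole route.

0

Leg 1: +153.2° → +100.5°, shortest Δλ = -52.7° (west) — does not cross 180°.
Leg 2: +100.5° → -40.1°, shortest Δλ = -140.6° (west) — does not cross 180°.
Total crossings: 0.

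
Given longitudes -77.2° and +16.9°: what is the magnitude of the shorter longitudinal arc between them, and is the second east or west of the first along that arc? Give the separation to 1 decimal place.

94.1° east

Raw difference: 16.9 − -77.2 = 94.1°.
Normalise into (−180°, 180°]: 94.1° stays 94.1°.
Positive ⇒ the second point lies to the east; separation 94.1°.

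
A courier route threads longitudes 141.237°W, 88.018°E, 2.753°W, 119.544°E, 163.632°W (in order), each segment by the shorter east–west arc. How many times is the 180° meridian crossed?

Leg 1: -141.237° → +88.018°, shortest Δλ = -130.745° (west) — crosses 180°.
Leg 2: +88.018° → -2.753°, shortest Δλ = -90.771° (west) — does not cross 180°.
Leg 3: -2.753° → +119.544°, shortest Δλ = 122.297° (east) — does not cross 180°.
Leg 4: +119.544° → -163.632°, shortest Δλ = 76.824° (east) — crosses 180°.
Total crossings: 2.

2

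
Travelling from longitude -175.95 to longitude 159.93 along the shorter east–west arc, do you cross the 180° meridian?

Naïve |159.93 − -175.95| = 335.88° > 180°, so the shorter arc goes the other way round — across 180°.
Signed shortest Δλ = ((159.93 − -175.95 + 180) mod 360) − 180 = -24.12°.
Going west by 24.12° from -175.95° passes through 180° before reaching +159.93°.

Yes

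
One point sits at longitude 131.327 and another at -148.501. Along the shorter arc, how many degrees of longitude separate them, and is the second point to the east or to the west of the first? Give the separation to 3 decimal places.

80.172° east

Raw difference: -148.501 − 131.327 = -279.828°.
Normalise into (−180°, 180°]: -279.828° + 360° = 80.172°.
Positive ⇒ the second point lies to the east; separation 80.172°.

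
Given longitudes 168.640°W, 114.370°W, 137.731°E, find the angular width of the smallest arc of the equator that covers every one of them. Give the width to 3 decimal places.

107.899°

Sort the longitudes: -168.640°, -114.370°, +137.731°.
Eastward gaps between consecutive values (wrapping around): 54.270°, 252.101°, 53.629°.
Largest gap = 252.101° ⇒ minimal covering band is its complement: 360° − 252.101° = 107.899°.
Band runs from +137.731° eastward to -114.370°, crossing the antimeridian.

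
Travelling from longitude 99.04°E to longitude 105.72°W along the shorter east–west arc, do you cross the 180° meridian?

Naïve |-105.72 − 99.04| = 204.76° > 180°, so the shorter arc goes the other way round — across 180°.
Signed shortest Δλ = ((-105.72 − 99.04 + 180) mod 360) − 180 = 155.24°.
Going east by 155.24° from +99.04° passes through 180° before reaching -105.72°.

Yes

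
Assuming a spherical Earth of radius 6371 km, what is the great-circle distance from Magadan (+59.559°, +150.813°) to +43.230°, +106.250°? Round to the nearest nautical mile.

Δλ = 106.250 − 150.813 = -44.563°.
Δφ = 43.230 − 59.559 = -16.329°.
a = sin²(Δφ/2) + cos φ₁ · cos φ₂ · sin²(Δλ/2) = 0.073238.
c = 2·atan2(√a, √(1−a)) = 0.54808 rad → d = 6371·c ≈ 3491.84 km ≈ 1885.44 nmi.

1885 nmi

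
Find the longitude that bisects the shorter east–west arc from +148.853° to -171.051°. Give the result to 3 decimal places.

+168.901°

Signed shortest Δλ from +148.853° to -171.051° is +40.096°.
Midpoint longitude = +148.853° + (+40.096°)/2 = +148.853° + 20.048° = +168.901°.
(The naïve average (+148.853 + -171.051)/2 = -11.099° is on the wrong side of the globe.)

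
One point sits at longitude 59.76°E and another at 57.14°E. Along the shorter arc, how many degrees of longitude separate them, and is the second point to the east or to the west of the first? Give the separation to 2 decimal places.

Raw difference: 57.14 − 59.76 = -2.62°.
Normalise into (−180°, 180°]: -2.62° stays -2.62°.
Negative ⇒ the second point lies to the west; separation 2.62°.

2.62° west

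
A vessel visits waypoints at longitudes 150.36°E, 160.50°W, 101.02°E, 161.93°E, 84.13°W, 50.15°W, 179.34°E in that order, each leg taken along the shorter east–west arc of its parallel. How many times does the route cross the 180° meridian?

Leg 1: +150.36° → -160.50°, shortest Δλ = 49.14° (east) — crosses 180°.
Leg 2: -160.50° → +101.02°, shortest Δλ = -98.48° (west) — crosses 180°.
Leg 3: +101.02° → +161.93°, shortest Δλ = 60.91° (east) — does not cross 180°.
Leg 4: +161.93° → -84.13°, shortest Δλ = 113.94° (east) — crosses 180°.
Leg 5: -84.13° → -50.15°, shortest Δλ = 33.98° (east) — does not cross 180°.
Leg 6: -50.15° → +179.34°, shortest Δλ = -130.51° (west) — crosses 180°.
Total crossings: 4.

4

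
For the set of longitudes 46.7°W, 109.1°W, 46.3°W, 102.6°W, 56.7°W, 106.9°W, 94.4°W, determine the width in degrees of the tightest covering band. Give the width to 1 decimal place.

62.8°

Sort the longitudes: -109.1°, -106.9°, -102.6°, -94.4°, -56.7°, -46.7°, -46.3°.
Eastward gaps between consecutive values (wrapping around): 2.2°, 4.3°, 8.2°, 37.7°, 10.0°, 0.4°, 297.2°.
Largest gap = 297.2° ⇒ minimal covering band is its complement: 360° − 297.2° = 62.8°.
Band runs from -109.1° eastward to -46.3°.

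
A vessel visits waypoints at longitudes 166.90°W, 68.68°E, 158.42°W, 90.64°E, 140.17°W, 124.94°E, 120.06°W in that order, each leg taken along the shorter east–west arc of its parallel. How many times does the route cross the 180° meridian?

6

Leg 1: -166.90° → +68.68°, shortest Δλ = -124.42° (west) — crosses 180°.
Leg 2: +68.68° → -158.42°, shortest Δλ = 132.9° (east) — crosses 180°.
Leg 3: -158.42° → +90.64°, shortest Δλ = -110.94° (west) — crosses 180°.
Leg 4: +90.64° → -140.17°, shortest Δλ = 129.19° (east) — crosses 180°.
Leg 5: -140.17° → +124.94°, shortest Δλ = -94.89° (west) — crosses 180°.
Leg 6: +124.94° → -120.06°, shortest Δλ = 115.0° (east) — crosses 180°.
Total crossings: 6.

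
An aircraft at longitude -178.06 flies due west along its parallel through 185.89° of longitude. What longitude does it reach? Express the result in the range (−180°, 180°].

-3.95°

Start at -178.06°; shift −185.89° → -363.95°.
-363.95° lies outside (−180°, 180°]; add 360° → -3.95°.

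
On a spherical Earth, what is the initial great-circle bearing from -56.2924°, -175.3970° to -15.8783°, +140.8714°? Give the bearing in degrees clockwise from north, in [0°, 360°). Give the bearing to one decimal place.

302.7°

Δλ = 140.8714 − -175.3970 = 316.2684°; wrapped into (−180°, 180°]: -43.7316°.
θ = atan2( sin Δλ · cos φ₂ , cos φ₁ · sin φ₂ − sin φ₁ · cos φ₂ · cos Δλ )
  = atan2(-0.66491, 0.42634) = -57.332° → normalised to [0°, 360°): 302.668°.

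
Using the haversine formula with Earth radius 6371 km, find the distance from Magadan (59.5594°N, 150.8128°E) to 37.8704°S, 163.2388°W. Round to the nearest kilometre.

11625 km

Δλ = -163.2388 − 150.8128 = -314.0516°; wrapped into (−180°, 180°]: 45.9484°.
Δφ = -37.8704 − 59.5594 = -97.4298°.
a = sin²(Δφ/2) + cos φ₁ · cos φ₂ · sin²(Δλ/2) = 0.625586.
c = 2·atan2(√a, √(1−a)) = 1.82469 rad → d = 6371·c ≈ 11625.09 km.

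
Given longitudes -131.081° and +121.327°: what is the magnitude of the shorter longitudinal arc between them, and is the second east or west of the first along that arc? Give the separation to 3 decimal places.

Raw difference: 121.327 − -131.081 = 252.408°.
Normalise into (−180°, 180°]: 252.408° − 360° = -107.592°.
Negative ⇒ the second point lies to the west; separation 107.592°.

107.592° west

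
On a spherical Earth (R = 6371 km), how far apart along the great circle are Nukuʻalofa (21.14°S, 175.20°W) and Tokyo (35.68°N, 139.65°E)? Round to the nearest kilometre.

Δλ = 139.65 − -175.20 = 314.85°; wrapped into (−180°, 180°]: -45.15°.
Δφ = 35.68 − -21.14 = 56.82°.
a = sin²(Δφ/2) + cos φ₁ · cos φ₂ · sin²(Δλ/2) = 0.338018.
c = 2·atan2(√a, √(1−a)) = 1.24088 rad → d = 6371·c ≈ 7905.64 km.

7906 km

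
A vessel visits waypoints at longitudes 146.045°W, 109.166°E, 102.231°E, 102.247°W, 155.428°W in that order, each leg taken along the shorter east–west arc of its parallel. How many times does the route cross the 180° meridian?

Leg 1: -146.045° → +109.166°, shortest Δλ = -104.789° (west) — crosses 180°.
Leg 2: +109.166° → +102.231°, shortest Δλ = -6.935° (west) — does not cross 180°.
Leg 3: +102.231° → -102.247°, shortest Δλ = 155.522° (east) — crosses 180°.
Leg 4: -102.247° → -155.428°, shortest Δλ = -53.181° (west) — does not cross 180°.
Total crossings: 2.

2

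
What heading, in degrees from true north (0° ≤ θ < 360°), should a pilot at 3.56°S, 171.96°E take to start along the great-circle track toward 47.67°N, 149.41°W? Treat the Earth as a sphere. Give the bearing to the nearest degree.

Δλ = -149.41 − 171.96 = -321.37°; wrapped into (−180°, 180°]: 38.63°.
θ = atan2( sin Δλ · cos φ₂ , cos φ₁ · sin φ₂ − sin φ₁ · cos φ₂ · cos Δλ )
  = atan2(0.42040, 0.77052) = 28.617° → normalised to [0°, 360°): 28.617°.

29°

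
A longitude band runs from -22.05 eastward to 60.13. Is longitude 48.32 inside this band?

Band width going east from -22.05° to +60.13°: ((60.13 − -22.05) mod 360) = 82.18°.
Offset of +48.32° east of the west edge: ((48.32 − -22.05) mod 360) = 70.37°.
70.37° ≤ 82.18° ⇒ inside.

Yes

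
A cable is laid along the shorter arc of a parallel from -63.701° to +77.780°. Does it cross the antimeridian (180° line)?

Signed shortest Δλ = ((77.780 − -63.701 + 180) mod 360) − 180 = 141.481°.
Going east by 141.481° from -63.701° reaches +77.780° without touching 180°.

No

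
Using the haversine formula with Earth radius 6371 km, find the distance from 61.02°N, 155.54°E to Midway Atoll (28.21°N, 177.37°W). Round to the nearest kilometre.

4167 km

Δλ = -177.37 − 155.54 = -332.91°; wrapped into (−180°, 180°]: 27.09°.
Δφ = 28.21 − 61.02 = -32.81°.
a = sin²(Δφ/2) + cos φ₁ · cos φ₂ · sin²(Δλ/2) = 0.103184.
c = 2·atan2(√a, √(1−a)) = 0.65404 rad → d = 6371·c ≈ 4166.90 km.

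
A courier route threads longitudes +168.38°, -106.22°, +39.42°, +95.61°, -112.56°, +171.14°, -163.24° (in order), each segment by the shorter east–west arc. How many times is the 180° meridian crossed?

Leg 1: +168.38° → -106.22°, shortest Δλ = 85.4° (east) — crosses 180°.
Leg 2: -106.22° → +39.42°, shortest Δλ = 145.64° (east) — does not cross 180°.
Leg 3: +39.42° → +95.61°, shortest Δλ = 56.19° (east) — does not cross 180°.
Leg 4: +95.61° → -112.56°, shortest Δλ = 151.83° (east) — crosses 180°.
Leg 5: -112.56° → +171.14°, shortest Δλ = -76.3° (west) — crosses 180°.
Leg 6: +171.14° → -163.24°, shortest Δλ = 25.62° (east) — crosses 180°.
Total crossings: 4.

4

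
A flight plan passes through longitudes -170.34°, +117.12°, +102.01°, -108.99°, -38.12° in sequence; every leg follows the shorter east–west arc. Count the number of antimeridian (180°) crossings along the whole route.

2

Leg 1: -170.34° → +117.12°, shortest Δλ = -72.54° (west) — crosses 180°.
Leg 2: +117.12° → +102.01°, shortest Δλ = -15.11° (west) — does not cross 180°.
Leg 3: +102.01° → -108.99°, shortest Δλ = 149.0° (east) — crosses 180°.
Leg 4: -108.99° → -38.12°, shortest Δλ = 70.87° (east) — does not cross 180°.
Total crossings: 2.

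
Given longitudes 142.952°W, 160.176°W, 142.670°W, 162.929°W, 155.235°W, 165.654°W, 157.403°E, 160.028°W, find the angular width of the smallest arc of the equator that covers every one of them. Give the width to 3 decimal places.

59.927°

Sort the longitudes: -165.654°, -162.929°, -160.176°, -160.028°, -155.235°, -142.952°, -142.670°, +157.403°.
Eastward gaps between consecutive values (wrapping around): 2.725°, 2.753°, 0.148°, 4.793°, 12.283°, 0.282°, 300.073°, 36.943°.
Largest gap = 300.073° ⇒ minimal covering band is its complement: 360° − 300.073° = 59.927°.
Band runs from +157.403° eastward to -142.670°, crossing the antimeridian.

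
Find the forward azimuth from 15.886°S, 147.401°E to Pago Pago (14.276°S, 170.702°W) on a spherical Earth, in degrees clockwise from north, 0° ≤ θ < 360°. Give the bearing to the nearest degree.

94°

Δλ = -170.702 − 147.401 = -318.103°; wrapped into (−180°, 180°]: 41.897°.
θ = atan2( sin Δλ · cos φ₂ , cos φ₁ · sin φ₂ − sin φ₁ · cos φ₂ · cos Δλ )
  = atan2(0.64717, -0.03972) = 93.512° → normalised to [0°, 360°): 93.512°.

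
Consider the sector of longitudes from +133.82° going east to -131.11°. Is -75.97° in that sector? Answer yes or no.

Band width going east from +133.82° to -131.11°: ((-131.11 − 133.82) mod 360) = 95.07°.
Offset of -75.97° east of the west edge: ((-75.97 − 133.82) mod 360) = 150.21°.
150.21° > 95.07° ⇒ outside.

No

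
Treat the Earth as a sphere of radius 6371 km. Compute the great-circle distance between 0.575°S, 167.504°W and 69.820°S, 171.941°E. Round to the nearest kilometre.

Δλ = 171.941 − -167.504 = 339.445°; wrapped into (−180°, 180°]: -20.555°.
Δφ = -69.820 − -0.575 = -69.245°.
a = sin²(Δφ/2) + cos φ₁ · cos φ₂ · sin²(Δλ/2) = 0.333794.
c = 2·atan2(√a, √(1−a)) = 1.23194 rad → d = 6371·c ≈ 7848.67 km.

7849 km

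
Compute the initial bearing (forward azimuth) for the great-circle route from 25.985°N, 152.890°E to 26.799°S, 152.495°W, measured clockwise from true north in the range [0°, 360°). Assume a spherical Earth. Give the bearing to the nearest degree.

Δλ = -152.495 − 152.890 = -305.385°; wrapped into (−180°, 180°]: 54.615°.
θ = atan2( sin Δλ · cos φ₂ , cos φ₁ · sin φ₂ − sin φ₁ · cos φ₂ · cos Δλ )
  = atan2(0.72771, -0.63174) = 130.962° → normalised to [0°, 360°): 130.962°.

131°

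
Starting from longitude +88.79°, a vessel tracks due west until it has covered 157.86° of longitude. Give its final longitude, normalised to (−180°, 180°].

Start at +88.79°; shift −157.86° → -69.07°.
-69.07° already lies in (−180°, 180°].

-69.07°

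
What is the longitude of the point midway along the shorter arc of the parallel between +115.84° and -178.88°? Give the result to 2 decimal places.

+148.48°

Signed shortest Δλ from +115.84° to -178.88° is +65.28°.
Midpoint longitude = +115.84° + (+65.28°)/2 = +115.84° + 32.64° = +148.48°.
(The naïve average (+115.84 + -178.88)/2 = -31.52° is on the wrong side of the globe.)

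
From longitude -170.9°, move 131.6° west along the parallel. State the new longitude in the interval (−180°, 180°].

+57.5°

Start at -170.9°; shift −131.6° → -302.5°.
-302.5° lies outside (−180°, 180°]; add 360° → +57.5°.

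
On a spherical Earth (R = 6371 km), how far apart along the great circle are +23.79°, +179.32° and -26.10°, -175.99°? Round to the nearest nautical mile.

3008 nmi

Δλ = -175.99 − 179.32 = -355.31°; wrapped into (−180°, 180°]: 4.69°.
Δφ = -26.10 − 23.79 = -49.89°.
a = sin²(Δφ/2) + cos φ₁ · cos φ₂ · sin²(Δλ/2) = 0.179247.
c = 2·atan2(√a, √(1−a)) = 0.87434 rad → d = 6371·c ≈ 5570.40 km ≈ 3007.78 nmi.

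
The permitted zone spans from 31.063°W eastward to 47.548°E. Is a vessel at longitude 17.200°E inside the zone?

Band width going east from -31.063° to +47.548°: ((47.548 − -31.063) mod 360) = 78.611°.
Offset of +17.200° east of the west edge: ((17.200 − -31.063) mod 360) = 48.263°.
48.263° ≤ 78.611° ⇒ inside.

Yes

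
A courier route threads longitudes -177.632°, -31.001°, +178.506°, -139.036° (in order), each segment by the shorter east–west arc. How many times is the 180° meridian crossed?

2

Leg 1: -177.632° → -31.001°, shortest Δλ = 146.631° (east) — does not cross 180°.
Leg 2: -31.001° → +178.506°, shortest Δλ = -150.493° (west) — crosses 180°.
Leg 3: +178.506° → -139.036°, shortest Δλ = 42.458° (east) — crosses 180°.
Total crossings: 2.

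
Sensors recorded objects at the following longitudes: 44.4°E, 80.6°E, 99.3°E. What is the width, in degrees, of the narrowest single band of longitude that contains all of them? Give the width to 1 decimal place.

Sort the longitudes: +44.4°, +80.6°, +99.3°.
Eastward gaps between consecutive values (wrapping around): 36.2°, 18.7°, 305.1°.
Largest gap = 305.1° ⇒ minimal covering band is its complement: 360° − 305.1° = 54.9°.
Band runs from +44.4° eastward to +99.3°.

54.9°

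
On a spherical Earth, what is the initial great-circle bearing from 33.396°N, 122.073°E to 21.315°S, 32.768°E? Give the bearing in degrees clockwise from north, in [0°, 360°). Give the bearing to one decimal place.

251.6°

Δλ = 32.768 − 122.073 = -89.305°.
θ = atan2( sin Δλ · cos φ₂ , cos φ₁ · sin φ₂ − sin φ₁ · cos φ₂ · cos Δλ )
  = atan2(-0.93153, -0.30970) = -108.390° → normalised to [0°, 360°): 251.610°.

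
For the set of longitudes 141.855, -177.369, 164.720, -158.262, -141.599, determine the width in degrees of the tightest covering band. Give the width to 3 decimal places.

Sort the longitudes: -177.369°, -158.262°, -141.599°, +141.855°, +164.720°.
Eastward gaps between consecutive values (wrapping around): 19.107°, 16.663°, 283.454°, 22.865°, 17.911°.
Largest gap = 283.454° ⇒ minimal covering band is its complement: 360° − 283.454° = 76.546°.
Band runs from +141.855° eastward to -141.599°, crossing the antimeridian.

76.546°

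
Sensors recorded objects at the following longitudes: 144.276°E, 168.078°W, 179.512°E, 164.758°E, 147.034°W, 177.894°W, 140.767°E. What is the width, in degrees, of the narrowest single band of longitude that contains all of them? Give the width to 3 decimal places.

72.199°

Sort the longitudes: -177.894°, -168.078°, -147.034°, +140.767°, +144.276°, +164.758°, +179.512°.
Eastward gaps between consecutive values (wrapping around): 9.816°, 21.044°, 287.801°, 3.509°, 20.482°, 14.754°, 2.594°.
Largest gap = 287.801° ⇒ minimal covering band is its complement: 360° − 287.801° = 72.199°.
Band runs from +140.767° eastward to -147.034°, crossing the antimeridian.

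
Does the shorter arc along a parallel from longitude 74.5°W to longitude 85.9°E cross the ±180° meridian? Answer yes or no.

Signed shortest Δλ = ((85.9 − -74.5 + 180) mod 360) − 180 = 160.4°.
Going east by 160.4° from -74.5° reaches +85.9° without touching 180°.

No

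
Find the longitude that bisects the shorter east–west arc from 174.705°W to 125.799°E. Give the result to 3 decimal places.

155.547°E

Signed shortest Δλ from -174.705° to +125.799° is -59.496°.
Midpoint longitude = -174.705° + (-59.496°)/2 = -174.705° − 29.748° = -204.453°.
Normalise into (−180°, 180°]: +155.547°.
(The naïve average (-174.705 + +125.799)/2 = -24.453° is on the wrong side of the globe.)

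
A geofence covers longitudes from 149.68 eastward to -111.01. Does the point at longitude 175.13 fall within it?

Yes

Band width going east from +149.68° to -111.01°: ((-111.01 − 149.68) mod 360) = 99.31°.
Offset of +175.13° east of the west edge: ((175.13 − 149.68) mod 360) = 25.45°.
25.45° ≤ 99.31° ⇒ inside.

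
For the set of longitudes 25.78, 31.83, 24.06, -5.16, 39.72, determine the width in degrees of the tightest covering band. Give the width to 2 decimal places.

44.88°

Sort the longitudes: -5.16°, +24.06°, +25.78°, +31.83°, +39.72°.
Eastward gaps between consecutive values (wrapping around): 29.22°, 1.72°, 6.05°, 7.89°, 315.12°.
Largest gap = 315.12° ⇒ minimal covering band is its complement: 360° − 315.12° = 44.88°.
Band runs from -5.16° eastward to +39.72°.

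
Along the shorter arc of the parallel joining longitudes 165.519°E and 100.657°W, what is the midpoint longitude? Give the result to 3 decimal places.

147.569°W

Signed shortest Δλ from +165.519° to -100.657° is +93.824°.
Midpoint longitude = +165.519° + (+93.824°)/2 = +165.519° + 46.912° = +212.431°.
Normalise into (−180°, 180°]: -147.569°.
(The naïve average (+165.519 + -100.657)/2 = 32.431° is on the wrong side of the globe.)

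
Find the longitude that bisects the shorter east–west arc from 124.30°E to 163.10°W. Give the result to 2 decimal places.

160.60°E

Signed shortest Δλ from +124.30° to -163.10° is +72.60°.
Midpoint longitude = +124.30° + (+72.60°)/2 = +124.30° + 36.30° = +160.60°.
(The naïve average (+124.30 + -163.10)/2 = -19.4° is on the wrong side of the globe.)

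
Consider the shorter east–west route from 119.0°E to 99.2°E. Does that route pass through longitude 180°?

Signed shortest Δλ = ((99.2 − 119.0 + 180) mod 360) − 180 = -19.8°.
Going west by 19.8° from +119.0° reaches +99.2° without touching 180°.

No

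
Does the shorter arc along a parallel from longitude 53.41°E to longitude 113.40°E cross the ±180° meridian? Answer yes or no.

No

Signed shortest Δλ = ((113.40 − 53.41 + 180) mod 360) − 180 = 59.99°.
Going east by 59.99° from +53.41° reaches +113.40° without touching 180°.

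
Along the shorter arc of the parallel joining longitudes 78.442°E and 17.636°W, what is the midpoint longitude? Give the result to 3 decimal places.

30.403°E

Signed shortest Δλ from +78.442° to -17.636° is -96.078°.
Midpoint longitude = +78.442° + (-96.078°)/2 = +78.442° − 48.039° = +30.403°.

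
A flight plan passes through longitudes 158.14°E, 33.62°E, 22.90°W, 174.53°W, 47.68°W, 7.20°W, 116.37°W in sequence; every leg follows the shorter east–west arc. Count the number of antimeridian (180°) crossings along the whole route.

0

Leg 1: +158.14° → +33.62°, shortest Δλ = -124.52° (west) — does not cross 180°.
Leg 2: +33.62° → -22.90°, shortest Δλ = -56.52° (west) — does not cross 180°.
Leg 3: -22.90° → -174.53°, shortest Δλ = -151.63° (west) — does not cross 180°.
Leg 4: -174.53° → -47.68°, shortest Δλ = 126.85° (east) — does not cross 180°.
Leg 5: -47.68° → -7.20°, shortest Δλ = 40.48° (east) — does not cross 180°.
Leg 6: -7.20° → -116.37°, shortest Δλ = -109.17° (west) — does not cross 180°.
Total crossings: 0.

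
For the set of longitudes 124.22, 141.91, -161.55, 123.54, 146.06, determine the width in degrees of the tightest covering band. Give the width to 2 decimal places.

74.91°

Sort the longitudes: -161.55°, +123.54°, +124.22°, +141.91°, +146.06°.
Eastward gaps between consecutive values (wrapping around): 285.09°, 0.68°, 17.69°, 4.15°, 52.39°.
Largest gap = 285.09° ⇒ minimal covering band is its complement: 360° − 285.09° = 74.91°.
Band runs from +123.54° eastward to -161.55°, crossing the antimeridian.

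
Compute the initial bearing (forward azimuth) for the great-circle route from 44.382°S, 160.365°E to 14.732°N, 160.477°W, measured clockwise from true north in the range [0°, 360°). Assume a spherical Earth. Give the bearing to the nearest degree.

41°

Δλ = -160.477 − 160.365 = -320.842°; wrapped into (−180°, 180°]: 39.158°.
θ = atan2( sin Δλ · cos φ₂ , cos φ₁ · sin φ₂ − sin φ₁ · cos φ₂ · cos Δλ )
  = atan2(0.61070, 0.70627) = 40.850° → normalised to [0°, 360°): 40.850°.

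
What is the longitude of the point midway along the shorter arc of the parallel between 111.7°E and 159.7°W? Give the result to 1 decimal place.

156.0°E

Signed shortest Δλ from +111.7° to -159.7° is +88.6°.
Midpoint longitude = +111.7° + (+88.6°)/2 = +111.7° + 44.3° = +156.0°.
(The naïve average (+111.7 + -159.7)/2 = -24.0° is on the wrong side of the globe.)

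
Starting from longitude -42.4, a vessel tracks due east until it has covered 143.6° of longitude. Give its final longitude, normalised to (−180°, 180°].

+101.2°

Start at -42.4°; shift +143.6° → +101.2°.
+101.2° already lies in (−180°, 180°].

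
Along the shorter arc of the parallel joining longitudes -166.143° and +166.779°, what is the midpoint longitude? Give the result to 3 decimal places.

Signed shortest Δλ from -166.143° to +166.779° is -27.078°.
Midpoint longitude = -166.143° + (-27.078°)/2 = -166.143° − 13.539° = -179.682°.
(The naïve average (-166.143 + +166.779)/2 = 0.318° is on the wrong side of the globe.)

-179.682°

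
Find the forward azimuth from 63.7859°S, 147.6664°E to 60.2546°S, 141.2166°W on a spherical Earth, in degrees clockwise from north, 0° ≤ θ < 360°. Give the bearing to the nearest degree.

Δλ = -141.2166 − 147.6664 = -288.8830°; wrapped into (−180°, 180°]: 71.1170°.
θ = atan2( sin Δλ · cos φ₂ , cos φ₁ · sin φ₂ − sin φ₁ · cos φ₂ · cos Δλ )
  = atan2(0.46944, -0.23947) = 117.026° → normalised to [0°, 360°): 117.026°.

117°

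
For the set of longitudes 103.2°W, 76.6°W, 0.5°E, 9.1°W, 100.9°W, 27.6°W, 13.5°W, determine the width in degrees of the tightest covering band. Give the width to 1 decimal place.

Sort the longitudes: -103.2°, -100.9°, -76.6°, -27.6°, -13.5°, -9.1°, +0.5°.
Eastward gaps between consecutive values (wrapping around): 2.3°, 24.3°, 49.0°, 14.1°, 4.4°, 9.6°, 256.3°.
Largest gap = 256.3° ⇒ minimal covering band is its complement: 360° − 256.3° = 103.7°.
Band runs from -103.2° eastward to +0.5°.

103.7°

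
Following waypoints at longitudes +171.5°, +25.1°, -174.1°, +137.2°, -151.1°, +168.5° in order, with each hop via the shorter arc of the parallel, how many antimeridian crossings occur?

Leg 1: +171.5° → +25.1°, shortest Δλ = -146.4° (west) — does not cross 180°.
Leg 2: +25.1° → -174.1°, shortest Δλ = 160.8° (east) — crosses 180°.
Leg 3: -174.1° → +137.2°, shortest Δλ = -48.7° (west) — crosses 180°.
Leg 4: +137.2° → -151.1°, shortest Δλ = 71.7° (east) — crosses 180°.
Leg 5: -151.1° → +168.5°, shortest Δλ = -40.4° (west) — crosses 180°.
Total crossings: 4.

4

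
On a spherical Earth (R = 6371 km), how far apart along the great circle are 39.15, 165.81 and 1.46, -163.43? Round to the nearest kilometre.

5224 km

Δλ = -163.43 − 165.81 = -329.24°; wrapped into (−180°, 180°]: 30.76°.
Δφ = 1.46 − 39.15 = -37.69°.
a = sin²(Δφ/2) + cos φ₁ · cos φ₂ · sin²(Δλ/2) = 0.158867.
c = 2·atan2(√a, √(1−a)) = 0.81994 rad → d = 6371·c ≈ 5223.82 km.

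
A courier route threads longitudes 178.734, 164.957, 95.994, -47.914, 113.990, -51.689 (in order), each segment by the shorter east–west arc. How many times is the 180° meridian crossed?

Leg 1: +178.734° → +164.957°, shortest Δλ = -13.777° (west) — does not cross 180°.
Leg 2: +164.957° → +95.994°, shortest Δλ = -68.963° (west) — does not cross 180°.
Leg 3: +95.994° → -47.914°, shortest Δλ = -143.908° (west) — does not cross 180°.
Leg 4: -47.914° → +113.990°, shortest Δλ = 161.904° (east) — does not cross 180°.
Leg 5: +113.990° → -51.689°, shortest Δλ = -165.679° (west) — does not cross 180°.
Total crossings: 0.

0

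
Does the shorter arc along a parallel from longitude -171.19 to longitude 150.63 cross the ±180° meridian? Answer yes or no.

Yes

Naïve |150.63 − -171.19| = 321.82° > 180°, so the shorter arc goes the other way round — across 180°.
Signed shortest Δλ = ((150.63 − -171.19 + 180) mod 360) − 180 = -38.18°.
Going west by 38.18° from -171.19° passes through 180° before reaching +150.63°.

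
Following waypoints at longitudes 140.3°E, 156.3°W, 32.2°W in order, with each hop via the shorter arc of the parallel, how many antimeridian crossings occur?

1

Leg 1: +140.3° → -156.3°, shortest Δλ = 63.4° (east) — crosses 180°.
Leg 2: -156.3° → -32.2°, shortest Δλ = 124.1° (east) — does not cross 180°.
Total crossings: 1.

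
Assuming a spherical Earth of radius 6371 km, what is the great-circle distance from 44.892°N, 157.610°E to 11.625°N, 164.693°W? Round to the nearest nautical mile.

2778 nmi

Δλ = -164.693 − 157.610 = -322.303°; wrapped into (−180°, 180°]: 37.697°.
Δφ = 11.625 − 44.892 = -33.267°.
a = sin²(Δφ/2) + cos φ₁ · cos φ₂ · sin²(Δλ/2) = 0.154363.
c = 2·atan2(√a, √(1−a)) = 0.80755 rad → d = 6371·c ≈ 5144.87 km ≈ 2778.01 nmi.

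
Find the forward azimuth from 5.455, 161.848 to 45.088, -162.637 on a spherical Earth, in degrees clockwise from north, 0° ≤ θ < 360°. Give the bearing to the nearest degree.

32°

Δλ = -162.637 − 161.848 = -324.485°; wrapped into (−180°, 180°]: 35.515°.
θ = atan2( sin Δλ · cos φ₂ , cos φ₁ · sin φ₂ − sin φ₁ · cos φ₂ · cos Δλ )
  = atan2(0.41014, 0.65035) = 32.237° → normalised to [0°, 360°): 32.237°.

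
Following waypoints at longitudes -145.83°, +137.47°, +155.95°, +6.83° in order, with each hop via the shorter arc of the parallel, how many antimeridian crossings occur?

Leg 1: -145.83° → +137.47°, shortest Δλ = -76.7° (west) — crosses 180°.
Leg 2: +137.47° → +155.95°, shortest Δλ = 18.48° (east) — does not cross 180°.
Leg 3: +155.95° → +6.83°, shortest Δλ = -149.12° (west) — does not cross 180°.
Total crossings: 1.

1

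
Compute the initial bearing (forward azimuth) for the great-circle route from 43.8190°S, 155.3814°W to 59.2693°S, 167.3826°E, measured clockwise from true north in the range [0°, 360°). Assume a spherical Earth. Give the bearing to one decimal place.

Δλ = 167.3826 − -155.3814 = 322.7640°; wrapped into (−180°, 180°]: -37.2360°.
θ = atan2( sin Δλ · cos φ₂ , cos φ₁ · sin φ₂ − sin φ₁ · cos φ₂ · cos Δλ )
  = atan2(-0.30921, -0.33853) = -137.592° → normalised to [0°, 360°): 222.408°.

222.4°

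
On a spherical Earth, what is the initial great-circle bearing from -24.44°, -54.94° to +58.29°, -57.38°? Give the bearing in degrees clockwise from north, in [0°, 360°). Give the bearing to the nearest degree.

Δλ = -57.38 − -54.94 = -2.44°.
θ = atan2( sin Δλ · cos φ₂ , cos φ₁ · sin φ₂ − sin φ₁ · cos φ₂ · cos Δλ )
  = atan2(-0.02238, 0.99176) = -1.293° → normalised to [0°, 360°): 358.707°.

359°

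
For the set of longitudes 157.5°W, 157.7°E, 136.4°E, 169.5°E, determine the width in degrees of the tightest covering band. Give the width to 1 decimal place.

66.1°

Sort the longitudes: -157.5°, +136.4°, +157.7°, +169.5°.
Eastward gaps between consecutive values (wrapping around): 293.9°, 21.3°, 11.8°, 33.0°.
Largest gap = 293.9° ⇒ minimal covering band is its complement: 360° − 293.9° = 66.1°.
Band runs from +136.4° eastward to -157.5°, crossing the antimeridian.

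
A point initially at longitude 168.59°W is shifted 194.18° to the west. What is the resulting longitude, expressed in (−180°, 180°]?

Start at -168.59°; shift −194.18° → -362.77°.
-362.77° lies outside (−180°, 180°]; add 360° → -2.77°.

2.77°W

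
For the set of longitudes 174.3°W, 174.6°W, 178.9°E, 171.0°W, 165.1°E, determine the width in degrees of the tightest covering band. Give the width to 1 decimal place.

23.9°

Sort the longitudes: -174.6°, -174.3°, -171.0°, +165.1°, +178.9°.
Eastward gaps between consecutive values (wrapping around): 0.3°, 3.3°, 336.1°, 13.8°, 6.5°.
Largest gap = 336.1° ⇒ minimal covering band is its complement: 360° − 336.1° = 23.9°.
Band runs from +165.1° eastward to -171.0°, crossing the antimeridian.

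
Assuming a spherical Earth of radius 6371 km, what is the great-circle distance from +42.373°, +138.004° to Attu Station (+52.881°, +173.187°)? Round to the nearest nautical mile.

Δλ = 173.187 − 138.004 = 35.183°.
Δφ = 52.881 − 42.373 = 10.508°.
a = sin²(Δφ/2) + cos φ₁ · cos φ₂ · sin²(Δλ/2) = 0.049108.
c = 2·atan2(√a, √(1−a)) = 0.44692 rad → d = 6371·c ≈ 2847.31 km ≈ 1537.43 nmi.

1537 nmi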